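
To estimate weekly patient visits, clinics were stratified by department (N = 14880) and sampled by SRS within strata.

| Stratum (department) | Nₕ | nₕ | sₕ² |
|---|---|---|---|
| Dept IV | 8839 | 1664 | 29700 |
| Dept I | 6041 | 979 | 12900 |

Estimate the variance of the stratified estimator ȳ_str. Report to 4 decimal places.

Var(ȳ_str) = Σₕ Wₕ²(1 − fₕ)sₕ²/nₕ with Wₕ = Nₕ/N, N = 14880.
Dept IV: Wₕ = 0.59401882; term = 0.59401882²·(1 − 0.18825659)·29700/1664 = 5.1123703.
Dept I: Wₕ = 0.40598118; term = 0.40598118²·(1 − 0.16205926)·12900/979 = 1.8198355.
Sum = 6.9322058.

6.9322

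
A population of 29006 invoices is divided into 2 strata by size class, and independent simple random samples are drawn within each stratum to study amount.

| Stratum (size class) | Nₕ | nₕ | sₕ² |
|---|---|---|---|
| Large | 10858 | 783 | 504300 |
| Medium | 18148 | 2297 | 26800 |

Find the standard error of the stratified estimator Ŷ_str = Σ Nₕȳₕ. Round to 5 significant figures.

Var(Ŷ_str) = Σₕ Nₕ²(1 − fₕ)sₕ²/nₕ.
Large: 10858²·(1 − 783/10858)·504300/783 = 7.0456668 × 10^10.
Medium: 18148²·(1 − 2297/18148)·26800/2297 = 3.3562881 × 10^9.
Sum = 7.3812956 × 10^10.
SE = √(7.3812956 × 10^10) = 271690.

271690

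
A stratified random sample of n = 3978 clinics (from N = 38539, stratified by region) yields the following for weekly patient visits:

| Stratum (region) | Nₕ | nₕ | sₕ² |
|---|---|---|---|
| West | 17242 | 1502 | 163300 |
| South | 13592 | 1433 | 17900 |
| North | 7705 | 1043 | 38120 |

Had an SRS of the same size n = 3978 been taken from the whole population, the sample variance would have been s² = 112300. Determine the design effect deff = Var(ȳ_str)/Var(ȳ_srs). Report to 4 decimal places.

Var(ȳ_str) = Σ Wₕ²(1−fₕ)sₕ²/nₕ with Wₕ = Nₕ/38539:
  West: (17242/38539)²·(1−1502/17242)·163300/1502 = 19.865877
  South: (13592/38539)²·(1−1433/13592)·17900/1433 = 1.3899116
  North: (7705/38539)²·(1−1043/7705)·38120/1043 = 1.263121
  → Var(ȳ_str) = 22.51891.
Var(ȳ_srs) = (1 − 3978/38539)·112300/3978 = 25.316335.
deff = 22.51891 / 25.316335 = 0.8895.

0.8895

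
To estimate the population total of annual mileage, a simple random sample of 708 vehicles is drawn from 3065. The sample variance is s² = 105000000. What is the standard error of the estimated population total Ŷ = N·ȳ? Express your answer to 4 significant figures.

Var(Ŷ) = N²·Var(ȳ) = N²·(1 − n/N)·s²/n.
f = 708/3065 = 0.23099511; Var(ȳ) = 0.76900489·105000000/708 = 114047.34.
Var(Ŷ) = 3065² · 114047.34 = 1.0713864 × 10^12.
SE(Ŷ) = √(1.0713864 × 10^12) = 1.035 × 10^6.

1.035 × 10^6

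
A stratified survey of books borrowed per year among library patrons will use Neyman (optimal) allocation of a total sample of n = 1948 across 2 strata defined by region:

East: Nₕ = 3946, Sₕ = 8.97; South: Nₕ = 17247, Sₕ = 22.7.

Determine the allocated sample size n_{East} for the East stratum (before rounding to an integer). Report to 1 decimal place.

161.5

Neyman allocation: nₕ = n·NₕSₕ / Σⱼ NⱼSⱼ.
Σ NⱼSⱼ = 3946·8.97 + 17247·22.7 = 426902.52.
n_{East} = 1948·3946·8.97 / 426902.52 = 161.5.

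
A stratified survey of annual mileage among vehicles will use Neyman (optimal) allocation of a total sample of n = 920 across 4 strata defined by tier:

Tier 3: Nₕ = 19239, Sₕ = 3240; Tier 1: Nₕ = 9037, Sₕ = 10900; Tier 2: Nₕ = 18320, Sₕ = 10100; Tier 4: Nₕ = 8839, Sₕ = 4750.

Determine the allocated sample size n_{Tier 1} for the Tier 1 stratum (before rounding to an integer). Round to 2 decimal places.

Neyman allocation: nₕ = n·NₕSₕ / Σⱼ NⱼSⱼ.
Σ NⱼSⱼ = 19239·3240 + 9037·10900 + 18320·10100 + 8839·4750 = 3.8785491 × 10^8.
n_{Tier 1} = 920·9037·10900 / (3.8785491 × 10^8) = 233.65.

233.65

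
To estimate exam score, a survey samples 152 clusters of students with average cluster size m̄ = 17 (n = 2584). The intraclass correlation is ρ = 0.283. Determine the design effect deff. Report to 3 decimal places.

5.528

deff = 1 + (17 − 1)·0.283 = 1 + 4.528 = 5.528.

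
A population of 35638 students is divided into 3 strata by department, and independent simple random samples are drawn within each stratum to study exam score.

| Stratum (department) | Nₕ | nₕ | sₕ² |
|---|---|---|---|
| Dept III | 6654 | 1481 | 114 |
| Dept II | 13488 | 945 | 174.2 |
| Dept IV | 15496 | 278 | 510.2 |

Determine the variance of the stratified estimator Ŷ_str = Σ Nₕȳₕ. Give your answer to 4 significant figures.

4.666 × 10^8

Var(Ŷ_str) = Σₕ Nₕ²(1 − fₕ)sₕ²/nₕ.
Dept III: 6654²·(1 − 1481/6654)·114/1481 = 2.649568 × 10^6.
Dept II: 13488²·(1 − 945/13488)·174.2/945 = 3.1186406 × 10^7.
Dept IV: 15496²·(1 − 278/15496)·510.2/278 = 4.3278564 × 10^8.
Sum = 4.6662161 × 10^8.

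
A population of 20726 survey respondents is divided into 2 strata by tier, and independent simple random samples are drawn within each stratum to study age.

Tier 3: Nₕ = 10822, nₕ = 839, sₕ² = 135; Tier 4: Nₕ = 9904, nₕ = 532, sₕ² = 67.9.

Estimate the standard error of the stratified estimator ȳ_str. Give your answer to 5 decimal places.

Var(ȳ_str) = Σₕ Wₕ²(1 − fₕ)sₕ²/nₕ with Wₕ = Nₕ/N, N = 20726.
Tier 3: Wₕ = 0.52214610; term = 0.52214610²·(1 − 0.07752726)·135/839 = 0.040467784.
Tier 4: Wₕ = 0.47785390; term = 0.47785390²·(1 − 0.05371567)·67.9/532 = 0.027578463.
Sum = 0.068046247.
SE = √(0.068046247) = 0.26086.

0.26086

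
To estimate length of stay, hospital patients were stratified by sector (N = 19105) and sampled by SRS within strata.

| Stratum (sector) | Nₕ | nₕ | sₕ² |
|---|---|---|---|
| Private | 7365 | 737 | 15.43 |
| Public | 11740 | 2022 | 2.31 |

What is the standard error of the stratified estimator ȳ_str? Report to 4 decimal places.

0.0562

Var(ȳ_str) = Σₕ Wₕ²(1 − fₕ)sₕ²/nₕ with Wₕ = Nₕ/N, N = 19105.
Private: Wₕ = 0.38550118; term = 0.38550118²·(1 − 0.10006789)·15.43/737 = 0.0028000101.
Public: Wₕ = 0.61449882; term = 0.61449882²·(1 − 0.17223169)·2.31/2022 = 3.5709333 × 10^-4.
Sum = 0.0031571034.
SE = √(0.0031571034) = 0.0562.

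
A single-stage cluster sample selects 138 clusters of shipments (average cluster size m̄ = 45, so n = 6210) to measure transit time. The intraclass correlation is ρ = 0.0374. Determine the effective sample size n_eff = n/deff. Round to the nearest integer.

deff = 1 + (45 − 1)·0.0374 = 1 + 1.6456 = 2.6456.
n_eff = 6210 / 2.6456 = 2347.

2347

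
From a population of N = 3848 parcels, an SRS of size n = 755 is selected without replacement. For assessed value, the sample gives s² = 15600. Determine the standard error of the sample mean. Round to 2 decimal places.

4.08

Under SRS without replacement, Var(ȳ) = (1 − f)·s²/n with f = n/N = 755/3848 = 0.19620582.
Var(ȳ) = (1 − 0.19620582)·15600/755 = 0.80379418·20.662252 = 16.608198.
SE(ȳ) = √(16.608198) = 4.08.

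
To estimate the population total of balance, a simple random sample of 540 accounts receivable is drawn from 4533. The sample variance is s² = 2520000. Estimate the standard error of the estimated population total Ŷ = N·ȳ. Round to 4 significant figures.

290600

Var(Ŷ) = N²·Var(ȳ) = N²·(1 − n/N)·s²/n.
f = 540/4533 = 0.11912641; Var(ȳ) = 0.88087359·2520000/540 = 4110.7434.
Var(Ŷ) = 4533² · 4110.7434 = 8.4467921 × 10^10.
SE(Ŷ) = √(8.4467921 × 10^10) = 290600.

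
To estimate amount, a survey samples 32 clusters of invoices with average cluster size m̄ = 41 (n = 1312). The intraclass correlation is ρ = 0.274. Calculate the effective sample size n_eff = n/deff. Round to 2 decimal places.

109.70

deff = 1 + (41 − 1)·0.274 = 1 + 10.96 = 11.96.
n_eff = 1312 / 11.96 = 109.70.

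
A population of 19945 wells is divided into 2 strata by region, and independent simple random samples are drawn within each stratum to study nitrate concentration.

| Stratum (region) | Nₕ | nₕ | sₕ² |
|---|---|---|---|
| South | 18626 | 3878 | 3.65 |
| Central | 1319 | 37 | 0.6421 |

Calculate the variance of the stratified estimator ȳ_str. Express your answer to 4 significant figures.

Var(ȳ_str) = Σₕ Wₕ²(1 − fₕ)sₕ²/nₕ with Wₕ = Nₕ/N, N = 19945.
South: Wₕ = 0.93386814; term = 0.93386814²·(1 − 0.20820359)·3.65/3878 = 6.4993467 × 10^-4.
Central: Wₕ = 0.06613186; term = 0.06613186²·(1 − 0.02805155)·0.6421/37 = 7.3767605 × 10^-5.
Sum = 7.2370228 × 10^-4.

7.237 × 10^-4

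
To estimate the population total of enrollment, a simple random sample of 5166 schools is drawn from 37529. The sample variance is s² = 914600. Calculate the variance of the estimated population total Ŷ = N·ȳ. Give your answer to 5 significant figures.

Var(Ŷ) = N²·Var(ȳ) = N²·(1 − n/N)·s²/n.
f = 5166/37529 = 0.13765355; Var(ȳ) = 0.86234645·914600/5166 = 152.67171.
Var(Ŷ) = 37529² · 152.67171 = 2.1502678 × 10^11.

2.1503 × 10^11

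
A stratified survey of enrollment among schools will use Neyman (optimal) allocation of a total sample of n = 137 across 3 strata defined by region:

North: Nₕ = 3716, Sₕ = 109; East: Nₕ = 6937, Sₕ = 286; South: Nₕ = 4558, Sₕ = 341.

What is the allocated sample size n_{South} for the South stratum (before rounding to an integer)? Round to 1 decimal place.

54.0

Neyman allocation: nₕ = n·NₕSₕ / Σⱼ NⱼSⱼ.
Σ NⱼSⱼ = 3716·109 + 6937·286 + 4558·341 = 3.943304 × 10^6.
n_{South} = 137·4558·341 / (3.943304 × 10^6) = 54.0.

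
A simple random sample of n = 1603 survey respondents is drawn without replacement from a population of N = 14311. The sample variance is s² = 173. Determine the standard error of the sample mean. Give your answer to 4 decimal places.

0.3096

Under SRS without replacement, Var(ȳ) = (1 − f)·s²/n with f = n/N = 1603/14311 = 0.11201174.
Var(ȳ) = (1 − 0.11201174)·173/1603 = 0.88798826·0.10792265 = 0.095834042.
SE(ȳ) = √(0.095834042) = 0.3096.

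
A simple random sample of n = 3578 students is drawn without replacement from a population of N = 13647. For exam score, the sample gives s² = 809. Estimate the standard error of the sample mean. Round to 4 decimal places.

0.4084

Under SRS without replacement, Var(ȳ) = (1 − f)·s²/n with f = n/N = 3578/13647 = 0.26218216.
Var(ȳ) = (1 − 0.26218216)·809/3578 = 0.73781784·0.22610397 = 0.16682354.
SE(ȳ) = √(0.16682354) = 0.4084.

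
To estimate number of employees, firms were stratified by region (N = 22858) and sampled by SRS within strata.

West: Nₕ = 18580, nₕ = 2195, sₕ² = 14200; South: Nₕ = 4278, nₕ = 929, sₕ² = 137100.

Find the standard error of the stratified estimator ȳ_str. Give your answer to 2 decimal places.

Var(ȳ_str) = Σₕ Wₕ²(1 − fₕ)sₕ²/nₕ with Wₕ = Nₕ/N, N = 22858.
West: Wₕ = 0.81284452; term = 0.81284452²·(1 − 0.11813778)·14200/2195 = 3.7693765.
South: Wₕ = 0.18715548; term = 0.18715548²·(1 − 0.21715755)·137100/929 = 4.0467019.
Sum = 7.8160784.
SE = √(7.8160784) = 2.80.

2.80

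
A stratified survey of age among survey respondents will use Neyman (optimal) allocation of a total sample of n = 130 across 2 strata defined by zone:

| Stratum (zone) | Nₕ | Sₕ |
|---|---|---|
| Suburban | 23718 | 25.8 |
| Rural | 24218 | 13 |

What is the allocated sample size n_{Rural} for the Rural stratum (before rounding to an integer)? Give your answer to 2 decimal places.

Neyman allocation: nₕ = n·NₕSₕ / Σⱼ NⱼSⱼ.
Σ NⱼSⱼ = 23718·25.8 + 24218·13 = 926758.4.
n_{Rural} = 130·24218·13 / 926758.4 = 44.16.

44.16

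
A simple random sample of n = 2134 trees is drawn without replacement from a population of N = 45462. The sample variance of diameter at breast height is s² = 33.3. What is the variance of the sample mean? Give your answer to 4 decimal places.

0.0149

Under SRS without replacement, Var(ȳ) = (1 − f)·s²/n with f = n/N = 2134/45462 = 0.04694030.
Var(ȳ) = (1 − 0.04694030)·33.3/2134 = 0.95305970·0.015604499 = 0.014872019.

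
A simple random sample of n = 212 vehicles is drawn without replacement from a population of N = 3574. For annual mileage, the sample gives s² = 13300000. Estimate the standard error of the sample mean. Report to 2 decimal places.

242.93

Under SRS without replacement, Var(ȳ) = (1 − f)·s²/n with f = n/N = 212/3574 = 0.05931729.
Var(ȳ) = (1 − 0.05931729)·13300000/212 = 0.94068271·62735.849 = 59014.528.
SE(ȳ) = √(59014.528) = 242.93.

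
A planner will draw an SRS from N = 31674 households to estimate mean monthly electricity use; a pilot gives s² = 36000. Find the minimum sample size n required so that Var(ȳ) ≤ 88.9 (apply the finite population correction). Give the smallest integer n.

Without fpc, n₀ = s²/D = 36000/88.9 = 404.9494.
With fpc, (1 − n/N)·s²/n ≤ D requires n ≥ n₀/(1 + n₀/N) = 404.9494/(1 + 404.9494/31674) = 399.8375.
Rounding up, n = 400.

400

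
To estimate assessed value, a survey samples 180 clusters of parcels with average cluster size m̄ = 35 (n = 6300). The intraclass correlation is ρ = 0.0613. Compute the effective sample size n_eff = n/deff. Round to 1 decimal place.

2042.7

deff = 1 + (35 − 1)·0.0613 = 1 + 2.0842 = 3.0842.
n_eff = 6300 / 3.0842 = 2042.7.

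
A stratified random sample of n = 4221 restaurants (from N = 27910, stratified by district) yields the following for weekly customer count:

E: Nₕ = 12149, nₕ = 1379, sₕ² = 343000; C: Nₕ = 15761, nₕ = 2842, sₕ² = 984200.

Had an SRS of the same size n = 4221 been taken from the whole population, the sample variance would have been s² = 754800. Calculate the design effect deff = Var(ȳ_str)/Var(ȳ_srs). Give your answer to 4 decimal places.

Var(ȳ_str) = Σ Wₕ²(1−fₕ)sₕ²/nₕ with Wₕ = Nₕ/27910:
  E: (12149/27910)²·(1−1379/12149)·343000/1379 = 41.779806
  C: (15761/27910)²·(1−2842/15761)·984200/2842 = 90.521612
  → Var(ȳ_str) = 132.30142.
Var(ȳ_srs) = (1 − 4221/27910)·754800/4221 = 151.77611.
deff = 132.30142 / 151.77611 = 0.8717.

0.8717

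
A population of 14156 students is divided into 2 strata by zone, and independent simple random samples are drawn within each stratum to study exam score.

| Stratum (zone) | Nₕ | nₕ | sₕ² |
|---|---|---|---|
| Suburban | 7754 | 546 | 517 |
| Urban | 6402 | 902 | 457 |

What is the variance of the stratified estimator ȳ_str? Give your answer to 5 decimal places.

0.35312

Var(ȳ_str) = Σₕ Wₕ²(1 − fₕ)sₕ²/nₕ with Wₕ = Nₕ/N, N = 14156.
Suburban: Wₕ = 0.54775360; term = 0.54775360²·(1 − 0.07041527)·517/546 = 0.26409329.
Urban: Wₕ = 0.45224640; term = 0.45224640²·(1 − 0.14089347)·457/902 = 0.089023961.
Sum = 0.35311725.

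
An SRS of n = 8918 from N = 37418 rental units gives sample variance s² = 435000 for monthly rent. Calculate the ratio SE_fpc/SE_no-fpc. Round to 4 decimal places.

f = n/N = 8918/37418 = 0.23833449.
SE_no-fpc = √(s²/n) = 6.9841072; SE_fpc = √((1−f)s²/n) = 6.0952713.
Ratio = √(1−f) = 0.87273450.

0.8727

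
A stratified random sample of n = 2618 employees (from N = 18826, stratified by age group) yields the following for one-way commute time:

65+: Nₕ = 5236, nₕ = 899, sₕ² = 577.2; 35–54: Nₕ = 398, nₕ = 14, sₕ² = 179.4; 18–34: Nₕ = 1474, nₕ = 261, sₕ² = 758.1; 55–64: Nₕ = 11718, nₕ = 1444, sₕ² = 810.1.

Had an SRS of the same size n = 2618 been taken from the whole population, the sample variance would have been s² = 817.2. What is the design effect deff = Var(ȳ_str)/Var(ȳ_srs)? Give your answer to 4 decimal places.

Var(ȳ_str) = Σ Wₕ²(1−fₕ)sₕ²/nₕ with Wₕ = Nₕ/18826:
  65+: (5236/18826)²·(1−899/5236)·577.2/899 = 0.04113766
  35–54: (398/18826)²·(1−14/398)·179.4/14 = 0.0055257673
  18–34: (1474/18826)²·(1−261/1474)·758.1/261 = 0.014653055
  55–64: (11718/18826)²·(1−1444/11718)·810.1/1444 = 0.1905673
  → Var(ȳ_str) = 0.25188378.
Var(ȳ_srs) = (1 − 2618/18826)·817.2/2618 = 0.26873862.
deff = 0.25188378 / 0.26873862 = 0.9373.

0.9373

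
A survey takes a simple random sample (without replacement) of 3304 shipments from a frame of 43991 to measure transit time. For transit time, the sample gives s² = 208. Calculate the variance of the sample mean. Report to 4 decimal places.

Under SRS without replacement, Var(ȳ) = (1 − f)·s²/n with f = n/N = 3304/43991 = 0.07510627.
Var(ȳ) = (1 − 0.07510627)·208/3304 = 0.92489373·0.062953995 = 0.058225755.

0.0582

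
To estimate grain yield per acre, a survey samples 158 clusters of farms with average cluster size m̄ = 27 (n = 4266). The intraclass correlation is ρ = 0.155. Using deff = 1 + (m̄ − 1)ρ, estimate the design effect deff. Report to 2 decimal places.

deff = 1 + (27 − 1)·0.155 = 1 + 4.03 = 5.03.

5.03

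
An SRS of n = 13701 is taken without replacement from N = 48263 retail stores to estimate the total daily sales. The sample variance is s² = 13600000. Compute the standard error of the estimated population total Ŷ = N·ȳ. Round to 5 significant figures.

Var(Ŷ) = N²·Var(ȳ) = N²·(1 − n/N)·s²/n.
f = 13701/48263 = 0.28388206; Var(ȳ) = 0.71611794·13600000/13701 = 710.83891.
Var(Ŷ) = 48263² · 710.83891 = 1.6557693 × 10^12.
SE(Ŷ) = √(1.6557693 × 10^12) = 1.2868 × 10^6.

1.2868 × 10^6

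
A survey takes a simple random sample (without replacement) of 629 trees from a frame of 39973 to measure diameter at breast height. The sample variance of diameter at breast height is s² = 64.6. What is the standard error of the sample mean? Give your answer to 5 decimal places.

0.31794

Under SRS without replacement, Var(ȳ) = (1 − f)·s²/n with f = n/N = 629/39973 = 0.01573562.
Var(ȳ) = (1 − 0.01573562)·64.6/629 = 0.98426438·0.1027027 = 0.10108661.
SE(ȳ) = √(0.10108661) = 0.31794.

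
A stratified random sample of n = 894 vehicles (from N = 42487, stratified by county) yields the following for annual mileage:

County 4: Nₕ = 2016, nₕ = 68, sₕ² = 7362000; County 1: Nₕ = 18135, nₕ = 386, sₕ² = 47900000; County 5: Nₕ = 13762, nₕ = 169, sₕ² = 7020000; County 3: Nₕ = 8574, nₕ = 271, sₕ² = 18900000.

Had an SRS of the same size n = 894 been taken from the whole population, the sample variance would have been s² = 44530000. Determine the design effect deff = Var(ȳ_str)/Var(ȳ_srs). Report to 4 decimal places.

Var(ȳ_str) = Σ Wₕ²(1−fₕ)sₕ²/nₕ with Wₕ = Nₕ/42487:
  County 4: (2016/42487)²·(1−68/2016)·7362000/68 = 235.53435
  County 1: (18135/42487)²·(1−386/18135)·47900000/386 = 22127.254
  County 5: (13762/42487)²·(1−169/13762)·7020000/169 = 4304.6232
  County 3: (8574/42487)²·(1−271/8574)·18900000/271 = 2750.4192
  → Var(ȳ_str) = 29417.831.
Var(ȳ_srs) = (1 − 894/42487)·44530000/894 = 48761.758.
deff = 29417.831 / 48761.758 = 0.6033.

0.6033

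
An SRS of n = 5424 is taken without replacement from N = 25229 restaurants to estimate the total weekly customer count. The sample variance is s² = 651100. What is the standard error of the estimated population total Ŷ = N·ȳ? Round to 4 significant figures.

244900

Var(Ŷ) = N²·Var(ȳ) = N²·(1 − n/N)·s²/n.
f = 5424/25229 = 0.21499069; Var(ȳ) = 0.78500931·651100/5424 = 94.232958.
Var(Ŷ) = 25229² · 94.232958 = 5.9979508 × 10^10.
SE(Ŷ) = √(5.9979508 × 10^10) = 244900.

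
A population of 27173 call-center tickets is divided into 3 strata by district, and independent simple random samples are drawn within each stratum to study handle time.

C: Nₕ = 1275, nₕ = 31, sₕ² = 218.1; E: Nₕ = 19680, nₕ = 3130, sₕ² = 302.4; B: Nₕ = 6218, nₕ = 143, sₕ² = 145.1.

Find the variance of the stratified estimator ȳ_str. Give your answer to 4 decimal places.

Var(ȳ_str) = Σₕ Wₕ²(1 − fₕ)sₕ²/nₕ with Wₕ = Nₕ/N, N = 27173.
C: Wₕ = 0.04692158; term = 0.04692158²·(1 − 0.02431373)·218.1/31 = 0.015112954.
E: Wₕ = 0.72424833; term = 0.72424833²·(1 − 0.15904472)·302.4/3130 = 0.042617244.
B: Wₕ = 0.22883009; term = 0.22883009²·(1 − 0.02299775)·145.1/143 = 0.051910259.
Sum = 0.10964046.

0.1096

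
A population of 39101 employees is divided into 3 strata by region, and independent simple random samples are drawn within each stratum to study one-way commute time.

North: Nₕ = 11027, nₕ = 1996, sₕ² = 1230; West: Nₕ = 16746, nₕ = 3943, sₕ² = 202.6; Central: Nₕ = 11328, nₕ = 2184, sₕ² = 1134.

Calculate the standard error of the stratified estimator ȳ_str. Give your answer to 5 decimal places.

Var(ȳ_str) = Σₕ Wₕ²(1 − fₕ)sₕ²/nₕ with Wₕ = Nₕ/N, N = 39101.
North: Wₕ = 0.28201325; term = 0.28201325²·(1 − 0.18101025)·1230/1996 = 0.040138585.
West: Wₕ = 0.42827549; term = 0.42827549²·(1 − 0.23545921)·202.6/3943 = 0.0072054277.
Central: Wₕ = 0.28971126; term = 0.28971126²·(1 − 0.19279661)·1134/2184 = 0.035178243.
Sum = 0.082522256.
SE = √(0.082522256) = 0.28727.

0.28727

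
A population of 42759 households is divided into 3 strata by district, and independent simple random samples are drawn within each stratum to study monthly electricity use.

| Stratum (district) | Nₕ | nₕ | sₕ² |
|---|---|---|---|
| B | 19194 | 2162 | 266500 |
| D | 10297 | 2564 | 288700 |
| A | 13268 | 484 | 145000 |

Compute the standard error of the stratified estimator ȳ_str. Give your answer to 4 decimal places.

7.3985

Var(ȳ_str) = Σₕ Wₕ²(1 − fₕ)sₕ²/nₕ with Wₕ = Nₕ/N, N = 42759.
B: Wₕ = 0.44888795; term = 0.44888795²·(1 − 0.11263937)·266500/2162 = 22.040304.
D: Wₕ = 0.24081480; term = 0.24081480²·(1 − 0.24900456)·288700/2564 = 4.9037961.
A: Wₕ = 0.31029725; term = 0.31029725²·(1 − 0.03647875)·145000/484 = 27.793279.
Sum = 54.737379.
SE = √(54.737379) = 7.3985.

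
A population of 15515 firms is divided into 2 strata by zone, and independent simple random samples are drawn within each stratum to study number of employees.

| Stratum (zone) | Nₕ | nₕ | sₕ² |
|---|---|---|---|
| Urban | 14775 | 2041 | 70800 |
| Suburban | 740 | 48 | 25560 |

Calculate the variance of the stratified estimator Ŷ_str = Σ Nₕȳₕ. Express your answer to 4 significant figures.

6.799 × 10^9

Var(Ŷ_str) = Σₕ Nₕ²(1 − fₕ)sₕ²/nₕ.
Urban: 14775²·(1 − 2041/14775)·70800/2041 = 6.5265337 × 10^9.
Suburban: 740²·(1 − 48/740)·25560/48 = 2.726826 × 10^8.
Sum = 6.7992163 × 10^9.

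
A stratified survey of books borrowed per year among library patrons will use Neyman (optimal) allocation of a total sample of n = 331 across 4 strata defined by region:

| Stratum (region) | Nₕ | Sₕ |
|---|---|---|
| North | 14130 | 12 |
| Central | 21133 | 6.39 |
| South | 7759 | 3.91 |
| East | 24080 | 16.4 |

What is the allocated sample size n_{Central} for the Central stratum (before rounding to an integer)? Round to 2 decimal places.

Neyman allocation: nₕ = n·NₕSₕ / Σⱼ NⱼSⱼ.
Σ NⱼSⱼ = 14130·12 + 21133·6.39 + 7759·3.91 + 24080·16.4 = 729849.56.
n_{Central} = 331·21133·6.39 / 729849.56 = 61.24.

61.24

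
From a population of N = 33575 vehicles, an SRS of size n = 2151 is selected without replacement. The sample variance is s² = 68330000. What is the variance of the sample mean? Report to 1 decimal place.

Under SRS without replacement, Var(ȳ) = (1 − f)·s²/n with f = n/N = 2151/33575 = 0.06406552.
Var(ȳ) = (1 − 0.06406552)·68330000/2151 = 0.93593448·31766.62 = 29731.475.

29731.5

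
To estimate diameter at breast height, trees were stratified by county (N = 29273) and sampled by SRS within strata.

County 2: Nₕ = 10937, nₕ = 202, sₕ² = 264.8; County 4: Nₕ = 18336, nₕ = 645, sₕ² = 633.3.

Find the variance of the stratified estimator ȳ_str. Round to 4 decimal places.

Var(ȳ_str) = Σₕ Wₕ²(1 − fₕ)sₕ²/nₕ with Wₕ = Nₕ/N, N = 29273.
County 2: Wₕ = 0.37362074; term = 0.37362074²·(1 − 0.01846942)·264.8/202 = 0.17961078.
County 4: Wₕ = 0.62637926; term = 0.62637926²·(1 − 0.03517670)·633.3/645 = 0.37168265.
Sum = 0.55129343.

0.5513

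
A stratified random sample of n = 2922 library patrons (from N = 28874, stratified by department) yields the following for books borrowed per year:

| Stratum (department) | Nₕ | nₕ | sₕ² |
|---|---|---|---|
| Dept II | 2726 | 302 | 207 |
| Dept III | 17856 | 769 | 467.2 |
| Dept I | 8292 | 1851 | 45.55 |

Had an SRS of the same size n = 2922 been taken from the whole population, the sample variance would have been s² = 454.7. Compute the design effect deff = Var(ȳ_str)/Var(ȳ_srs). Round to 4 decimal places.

Var(ȳ_str) = Σ Wₕ²(1−fₕ)sₕ²/nₕ with Wₕ = Nₕ/28874:
  Dept II: (2726/28874)²·(1−302/2726)·207/302 = 0.005432603
  Dept III: (17856/28874)²·(1−769/17856)·467.2/769 = 0.22233743
  Dept I: (8292/28874)²·(1−1851/8292)·45.55/1851 = 0.0015764516
  → Var(ȳ_str) = 0.22934648.
Var(ȳ_srs) = (1 − 2922/28874)·454.7/2922 = 0.13986486.
deff = 0.22934648 / 0.13986486 = 1.6398.

1.6398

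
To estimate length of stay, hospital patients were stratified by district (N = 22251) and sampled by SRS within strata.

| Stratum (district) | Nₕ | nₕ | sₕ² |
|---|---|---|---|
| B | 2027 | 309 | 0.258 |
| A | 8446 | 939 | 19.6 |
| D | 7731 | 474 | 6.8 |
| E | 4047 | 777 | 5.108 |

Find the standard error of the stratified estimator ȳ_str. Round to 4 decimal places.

0.0669

Var(ȳ_str) = Σₕ Wₕ²(1 − fₕ)sₕ²/nₕ with Wₕ = Nₕ/N, N = 22251.
B: Wₕ = 0.09109703; term = 0.09109703²·(1 − 0.15244203)·0.258/309 = 5.8727169 × 10^-6.
A: Wₕ = 0.37957845; term = 0.37957845²·(1 − 0.11117689)·19.6/939 = 0.0026730612.
D: Wₕ = 0.34744506; term = 0.34744506²·(1 − 0.06131160)·6.8/474 = 0.0016256397.
E: Wₕ = 0.18187947; term = 0.18187947²·(1 − 0.19199407)·5.108/777 = 1.7571618 × 10^-4.
Sum = 0.0044802898.
SE = √(0.0044802898) = 0.0669.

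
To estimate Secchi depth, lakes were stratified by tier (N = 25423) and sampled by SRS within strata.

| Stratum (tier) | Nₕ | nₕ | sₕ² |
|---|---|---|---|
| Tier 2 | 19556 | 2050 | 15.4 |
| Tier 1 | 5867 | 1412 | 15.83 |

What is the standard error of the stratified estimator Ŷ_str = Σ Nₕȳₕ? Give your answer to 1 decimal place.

Var(Ŷ_str) = Σₕ Nₕ²(1 − fₕ)sₕ²/nₕ.
Tier 2: 19556²·(1 − 2050/19556)·15.4/2050 = 2.57178 × 10^6.
Tier 1: 5867²·(1 − 1412/5867)·15.83/1412 = 293028.6.
Sum = 2.8648086 × 10^6.
SE = √(2.8648086 × 10^6) = 1692.6.

1692.6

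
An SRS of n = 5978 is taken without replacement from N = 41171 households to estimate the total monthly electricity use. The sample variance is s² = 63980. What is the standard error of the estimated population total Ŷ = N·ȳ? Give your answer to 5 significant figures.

124530

Var(Ŷ) = N²·Var(ȳ) = N²·(1 − n/N)·s²/n.
f = 5978/41171 = 0.14519929; Var(ȳ) = 0.85480071·63980/5978 = 9.1485697.
Var(Ŷ) = 41171² · 9.1485697 = 1.5507294 × 10^10.
SE(Ŷ) = √(1.5507294 × 10^10) = 124530.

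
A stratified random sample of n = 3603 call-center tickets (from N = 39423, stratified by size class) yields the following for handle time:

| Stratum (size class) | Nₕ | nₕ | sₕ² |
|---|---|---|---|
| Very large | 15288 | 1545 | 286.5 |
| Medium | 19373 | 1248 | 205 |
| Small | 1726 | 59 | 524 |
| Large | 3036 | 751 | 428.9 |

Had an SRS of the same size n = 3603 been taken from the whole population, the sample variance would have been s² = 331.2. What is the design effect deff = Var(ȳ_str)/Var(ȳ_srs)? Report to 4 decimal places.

Var(ȳ_str) = Σ Wₕ²(1−fₕ)sₕ²/nₕ with Wₕ = Nₕ/39423:
  Very large: (15288/39423)²·(1−1545/15288)·286.5/1545 = 0.025068539
  Medium: (19373/39423)²·(1−1248/19373)·205/1248 = 0.03711204
  Small: (1726/39423)²·(1−59/1726)·524/59 = 0.016442064
  Large: (3036/39423)²·(1−751/3036)·428.9/751 = 0.0025492049
  → Var(ȳ_str) = 0.081171848.
Var(ȳ_srs) = (1 − 3603/39423)·331.2/3603 = 0.08352221.
deff = 0.081171848 / 0.08352221 = 0.9719.

0.9719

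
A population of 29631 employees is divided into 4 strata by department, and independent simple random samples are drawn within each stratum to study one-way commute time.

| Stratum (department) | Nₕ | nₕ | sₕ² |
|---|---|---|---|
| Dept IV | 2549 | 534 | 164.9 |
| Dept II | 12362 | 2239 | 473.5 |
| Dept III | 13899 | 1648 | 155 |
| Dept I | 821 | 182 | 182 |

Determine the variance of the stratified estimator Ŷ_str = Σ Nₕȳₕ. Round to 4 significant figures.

4.459 × 10^7

Var(Ŷ_str) = Σₕ Nₕ²(1 − fₕ)sₕ²/nₕ.
Dept IV: 2549²·(1 − 534/2549)·164.9/534 = 1.5860771 × 10^6.
Dept II: 12362²·(1 − 2239/12362)·473.5/2239 = 2.6464511 × 10^7.
Dept III: 13899²·(1 − 1648/13899)·155/1648 = 1.6015097 × 10^7.
Dept I: 821²·(1 − 182/821)·182/182 = 524619.
Sum = 4.4590304 × 10^7.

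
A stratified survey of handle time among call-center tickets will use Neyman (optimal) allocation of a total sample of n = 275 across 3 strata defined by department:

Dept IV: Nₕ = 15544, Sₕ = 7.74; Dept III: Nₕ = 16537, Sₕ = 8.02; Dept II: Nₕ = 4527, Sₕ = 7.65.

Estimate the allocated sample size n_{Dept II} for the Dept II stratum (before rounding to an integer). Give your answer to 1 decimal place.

Neyman allocation: nₕ = n·NₕSₕ / Σⱼ NⱼSⱼ.
Σ NⱼSⱼ = 15544·7.74 + 16537·8.02 + 4527·7.65 = 287568.85.
n_{Dept II} = 275·4527·7.65 / 287568.85 = 33.1.

33.1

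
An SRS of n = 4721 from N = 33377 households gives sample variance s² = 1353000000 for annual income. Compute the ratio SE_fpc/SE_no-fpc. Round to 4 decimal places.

f = n/N = 4721/33377 = 0.14144471.
SE_no-fpc = √(s²/n) = 535.34272; SE_fpc = √((1−f)s²/n) = 496.03924.
Ratio = √(1−f) = 0.92658259.

0.9266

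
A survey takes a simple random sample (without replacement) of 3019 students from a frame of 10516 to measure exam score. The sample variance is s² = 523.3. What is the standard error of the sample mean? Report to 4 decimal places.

Under SRS without replacement, Var(ȳ) = (1 − f)·s²/n with f = n/N = 3019/10516 = 0.28708634.
Var(ȳ) = (1 − 0.28708634)·523.3/3019 = 0.71291366·0.17333554 = 0.12357327.
SE(ȳ) = √(0.12357327) = 0.3515.

0.3515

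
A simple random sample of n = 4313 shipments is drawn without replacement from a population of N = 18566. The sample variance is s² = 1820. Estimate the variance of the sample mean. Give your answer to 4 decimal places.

Under SRS without replacement, Var(ȳ) = (1 − f)·s²/n with f = n/N = 4313/18566 = 0.23230637.
Var(ȳ) = (1 − 0.23230637)·1820/4313 = 0.76769363·0.42198006 = 0.32395141.

0.3240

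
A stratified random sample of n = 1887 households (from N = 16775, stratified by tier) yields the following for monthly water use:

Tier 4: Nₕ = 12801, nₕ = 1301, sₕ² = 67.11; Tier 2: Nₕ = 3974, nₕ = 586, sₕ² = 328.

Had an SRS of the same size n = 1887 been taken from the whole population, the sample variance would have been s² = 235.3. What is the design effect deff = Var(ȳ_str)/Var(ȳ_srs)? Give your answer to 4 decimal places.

0.4858

Var(ȳ_str) = Σ Wₕ²(1−fₕ)sₕ²/nₕ with Wₕ = Nₕ/16775:
  Tier 4: (12801/16775)²·(1−1301/12801)·67.11/1301 = 0.026985261
  Tier 2: (3974/16775)²·(1−586/3974)·328/586 = 0.026780731
  → Var(ȳ_str) = 0.053765992.
Var(ȳ_srs) = (1 − 1887/16775)·235.3/1887 = 0.11066846.
deff = 0.053765992 / 0.11066846 = 0.4858.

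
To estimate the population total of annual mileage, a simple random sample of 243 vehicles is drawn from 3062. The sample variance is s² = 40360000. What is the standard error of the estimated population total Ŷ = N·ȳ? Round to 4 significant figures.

1.197 × 10^6

Var(Ŷ) = N²·Var(ȳ) = N²·(1 − n/N)·s²/n.
f = 243/3062 = 0.07935990; Var(ȳ) = 0.92064010·40360000/243 = 152909.61.
Var(Ŷ) = 3062² · 152909.61 = 1.4336566 × 10^12.
SE(Ŷ) = √(1.4336566 × 10^12) = 1.197 × 10^6.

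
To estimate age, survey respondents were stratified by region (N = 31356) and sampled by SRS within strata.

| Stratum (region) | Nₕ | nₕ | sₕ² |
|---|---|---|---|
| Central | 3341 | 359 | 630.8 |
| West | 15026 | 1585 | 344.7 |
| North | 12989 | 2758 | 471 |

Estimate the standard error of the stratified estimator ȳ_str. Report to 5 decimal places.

0.29251

Var(ȳ_str) = Σₕ Wₕ²(1 − fₕ)sₕ²/nₕ with Wₕ = Nₕ/N, N = 31356.
Central: Wₕ = 0.10655058; term = 0.10655058²·(1 − 0.10745286)·630.8/359 = 0.017804921.
West: Wₕ = 0.47920653; term = 0.47920653²·(1 − 0.10548383)·344.7/1585 = 0.044673057.
North: Wₕ = 0.41424289; term = 0.41424289²·(1 − 0.21233351)·471/2758 = 0.023082303.
Sum = 0.085560281.
SE = √(0.085560281) = 0.29251.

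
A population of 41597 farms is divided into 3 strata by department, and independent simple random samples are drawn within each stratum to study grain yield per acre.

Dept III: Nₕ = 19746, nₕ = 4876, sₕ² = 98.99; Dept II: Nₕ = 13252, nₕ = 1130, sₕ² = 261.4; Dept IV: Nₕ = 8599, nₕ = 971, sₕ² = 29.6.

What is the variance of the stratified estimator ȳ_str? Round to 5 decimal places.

0.02608

Var(ȳ_str) = Σₕ Wₕ²(1 − fₕ)sₕ²/nₕ with Wₕ = Nₕ/N, N = 41597.
Dept III: Wₕ = 0.47469769; term = 0.47469769²·(1 − 0.24693609)·98.99/4876 = 0.0034450356.
Dept II: Wₕ = 0.31858067; term = 0.31858067²·(1 − 0.08527015)·261.4/1130 = 0.021476269.
Dept IV: Wₕ = 0.20672164; term = 0.20672164²·(1 − 0.11292011)·29.6/971 = 0.0011555988.
Sum = 0.026076903.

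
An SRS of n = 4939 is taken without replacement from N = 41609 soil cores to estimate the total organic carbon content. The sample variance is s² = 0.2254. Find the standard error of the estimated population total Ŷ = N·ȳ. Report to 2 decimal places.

263.88

Var(Ŷ) = N²·Var(ȳ) = N²·(1 − n/N)·s²/n.
f = 4939/41609 = 0.11870028; Var(ȳ) = 0.88129972·0.2254/4939 = 4.0219671 × 10^-5.
Var(Ŷ) = 41609² · (4.0219671 × 10^-5) = 69632.674.
SE(Ŷ) = √(69632.674) = 263.88.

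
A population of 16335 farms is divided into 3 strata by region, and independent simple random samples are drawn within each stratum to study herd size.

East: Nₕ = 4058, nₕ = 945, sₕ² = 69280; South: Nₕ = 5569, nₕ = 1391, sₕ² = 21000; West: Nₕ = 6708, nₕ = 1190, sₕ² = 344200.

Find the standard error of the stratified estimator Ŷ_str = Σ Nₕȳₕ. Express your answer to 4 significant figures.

109500

Var(Ŷ_str) = Σₕ Nₕ²(1 − fₕ)sₕ²/nₕ.
East: 4058²·(1 − 945/4058)·69280/945 = 9.2611994 × 10^8.
South: 5569²·(1 − 1391/5569)·21000/1391 = 3.5126738 × 10^8.
West: 6708²·(1 − 1190/6708)·344200/1190 = 1.0706281 × 10^10.
Sum = 1.1983668 × 10^10.
SE = √(1.1983668 × 10^10) = 109500.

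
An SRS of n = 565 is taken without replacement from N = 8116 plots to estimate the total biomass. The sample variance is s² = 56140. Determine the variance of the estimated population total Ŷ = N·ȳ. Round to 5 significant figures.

Var(Ŷ) = N²·Var(ȳ) = N²·(1 − n/N)·s²/n.
f = 565/8116 = 0.06961557; Var(ȳ) = 0.93038443·56140/565 = 92.445631.
Var(Ŷ) = 8116² · 92.445631 = 6.0893434 × 10^9.

6.0893 × 10^9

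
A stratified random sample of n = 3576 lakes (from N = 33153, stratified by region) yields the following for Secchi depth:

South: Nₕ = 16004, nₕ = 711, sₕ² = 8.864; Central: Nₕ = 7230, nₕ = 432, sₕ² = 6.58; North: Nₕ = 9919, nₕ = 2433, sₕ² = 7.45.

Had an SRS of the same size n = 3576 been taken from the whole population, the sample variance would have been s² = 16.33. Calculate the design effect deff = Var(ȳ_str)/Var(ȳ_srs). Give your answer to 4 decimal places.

Var(ȳ_str) = Σ Wₕ²(1−fₕ)sₕ²/nₕ with Wₕ = Nₕ/33153:
  South: (16004/33153)²·(1−711/16004)·8.864/711 = 0.0027761039
  Central: (7230/33153)²·(1−432/7230)·6.58/432 = 6.8110793 × 10^-4
  North: (9919/33153)²·(1−2433/9919)·7.45/2433 = 2.0686462 × 10^-4
  → Var(ȳ_str) = 0.0036640765.
Var(ȳ_srs) = (1 − 3576/33153)·16.33/3576 = 0.00407399.
deff = 0.0036640765 / 0.00407399 = 0.8994.

0.8994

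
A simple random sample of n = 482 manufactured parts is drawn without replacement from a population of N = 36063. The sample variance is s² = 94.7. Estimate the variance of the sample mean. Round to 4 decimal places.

Under SRS without replacement, Var(ȳ) = (1 − f)·s²/n with f = n/N = 482/36063 = 0.01336550.
Var(ȳ) = (1 − 0.01336550)·94.7/482 = 0.98663450·0.19647303 = 0.19384707.

0.1938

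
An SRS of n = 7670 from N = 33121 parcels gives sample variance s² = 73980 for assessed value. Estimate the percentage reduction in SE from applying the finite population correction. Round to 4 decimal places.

f = n/N = 7670/33121 = 0.23157513.
SE_no-fpc = √(s²/n) = 3.1056999; SE_fpc = √((1−f)s²/n) = 2.7224517.
Ratio = √(1−f) = 0.87659846. Reduction = 100·(1 − 0.87659846) = 12.3402%.

12.3402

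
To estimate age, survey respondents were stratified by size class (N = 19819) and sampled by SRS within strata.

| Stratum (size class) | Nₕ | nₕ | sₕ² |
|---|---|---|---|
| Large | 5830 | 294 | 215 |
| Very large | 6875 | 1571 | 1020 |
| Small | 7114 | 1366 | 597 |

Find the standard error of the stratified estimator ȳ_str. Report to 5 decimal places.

Var(ȳ_str) = Σₕ Wₕ²(1 − fₕ)sₕ²/nₕ with Wₕ = Nₕ/N, N = 19819.
Large: Wₕ = 0.29416217; term = 0.29416217²·(1 − 0.05042882)·215/294 = 0.060088628.
Very large: Wₕ = 0.34688935; term = 0.34688935²·(1 − 0.22850909)·1020/1571 = 0.060274932.
Small: Wₕ = 0.35894848; term = 0.35894848²·(1 − 0.19201574)·597/1366 = 0.04549784.
Sum = 0.1658614.
SE = √(0.1658614) = 0.40726.

0.40726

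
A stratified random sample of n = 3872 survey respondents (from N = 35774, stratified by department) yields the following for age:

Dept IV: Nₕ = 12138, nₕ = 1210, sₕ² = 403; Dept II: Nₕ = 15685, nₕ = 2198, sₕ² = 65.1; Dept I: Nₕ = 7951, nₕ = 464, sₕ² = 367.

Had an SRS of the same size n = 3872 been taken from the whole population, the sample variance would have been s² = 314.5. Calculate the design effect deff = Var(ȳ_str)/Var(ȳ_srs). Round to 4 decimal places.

1.0521

Var(ȳ_str) = Σ Wₕ²(1−fₕ)sₕ²/nₕ with Wₕ = Nₕ/35774:
  Dept IV: (12138/35774)²·(1−1210/12138)·403/1210 = 0.034520135
  Dept II: (15685/35774)²·(1−2198/15685)·65.1/2198 = 0.0048957381
  Dept I: (7951/35774)²·(1−464/7951)·367/464 = 0.036791091
  → Var(ȳ_str) = 0.076206964.
Var(ȳ_srs) = (1 − 3872/35774)·314.5/3872 = 0.072432873.
deff = 0.076206964 / 0.072432873 = 1.0521.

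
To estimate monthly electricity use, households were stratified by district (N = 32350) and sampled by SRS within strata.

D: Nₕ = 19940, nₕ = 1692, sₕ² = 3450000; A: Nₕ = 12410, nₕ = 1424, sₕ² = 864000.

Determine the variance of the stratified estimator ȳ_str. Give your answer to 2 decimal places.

787.99

Var(ȳ_str) = Σₕ Wₕ²(1 − fₕ)sₕ²/nₕ with Wₕ = Nₕ/N, N = 32350.
D: Wₕ = 0.61638331; term = 0.61638331²·(1 − 0.08485456)·3450000/1692 = 708.94181.
A: Wₕ = 0.38361669; term = 0.38361669²·(1 − 0.11474617)·864000/1424 = 79.043572.
Sum = 787.98538.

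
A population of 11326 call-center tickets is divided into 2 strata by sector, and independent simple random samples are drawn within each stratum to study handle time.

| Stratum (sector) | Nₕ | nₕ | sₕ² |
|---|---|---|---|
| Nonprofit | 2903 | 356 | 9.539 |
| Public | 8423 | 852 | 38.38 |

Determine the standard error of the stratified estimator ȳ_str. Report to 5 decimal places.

0.15472

Var(ȳ_str) = Σₕ Wₕ²(1 − fₕ)sₕ²/nₕ with Wₕ = Nₕ/N, N = 11326.
Nonprofit: Wₕ = 0.25631291; term = 0.25631291²·(1 − 0.12263176)·9.539/356 = 0.0015444566.
Public: Wₕ = 0.74368709; term = 0.74368709²·(1 − 0.10115161)·38.38/852 = 0.022394033.
Sum = 0.02393849.
SE = √(0.02393849) = 0.15472.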